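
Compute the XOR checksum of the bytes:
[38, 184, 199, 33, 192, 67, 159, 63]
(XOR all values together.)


XOR chain: 38 ^ 184 ^ 199 ^ 33 ^ 192 ^ 67 ^ 159 ^ 63 = 91

91


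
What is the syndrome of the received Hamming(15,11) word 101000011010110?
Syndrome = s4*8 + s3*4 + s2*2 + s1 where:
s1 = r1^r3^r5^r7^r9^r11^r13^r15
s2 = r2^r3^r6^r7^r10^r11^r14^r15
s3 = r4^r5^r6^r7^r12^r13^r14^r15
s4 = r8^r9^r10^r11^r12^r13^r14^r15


s1=1, s2=1, s3=0, s4=1

Syndrome = 11 (error at position 11)


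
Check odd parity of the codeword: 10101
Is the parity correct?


Number of 1s: 3

Yes, parity is correct (3 ones)


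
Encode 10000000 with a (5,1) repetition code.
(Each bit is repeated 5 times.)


Each bit -> 5 copies

1111100000000000000000000000000000000000


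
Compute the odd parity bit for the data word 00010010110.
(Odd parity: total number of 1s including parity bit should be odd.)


Number of 1s in data: 4
Parity bit: 1

1


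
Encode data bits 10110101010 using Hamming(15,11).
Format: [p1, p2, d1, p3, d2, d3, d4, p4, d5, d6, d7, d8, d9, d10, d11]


Parity bits: p1=0, p2=1, p3=0, p4=1

011001110101010


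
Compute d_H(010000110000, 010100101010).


XOR: 000100011010
Count of 1s: 4

4


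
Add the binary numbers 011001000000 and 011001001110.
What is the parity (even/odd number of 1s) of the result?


011001000000 = 1600
011001001110 = 1614
Sum = 3214 = 110010001110
1s count = 6

even parity (6 ones in 110010001110)


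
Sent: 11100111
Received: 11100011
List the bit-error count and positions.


XOR: 00000100

1 error(s) at position(s): 5


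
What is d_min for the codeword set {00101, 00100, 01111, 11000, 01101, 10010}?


Comparing all pairs, minimum distance: 1
Can detect 0 errors, correct 0 errors

1


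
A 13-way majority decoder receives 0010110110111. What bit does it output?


Ones: 8 out of 13
Threshold: 7

1 (8/13 voted 1)


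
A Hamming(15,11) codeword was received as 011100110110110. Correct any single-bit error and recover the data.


Syndrome = 8: error at position 8

Data: 10010110110 (corrected bit 8)


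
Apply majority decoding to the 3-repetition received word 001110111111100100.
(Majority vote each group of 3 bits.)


Groups: 001, 110, 111, 111, 100, 100
Majority votes: 011100

011100


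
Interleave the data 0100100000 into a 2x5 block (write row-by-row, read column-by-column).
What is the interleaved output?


Matrix:
  01001
  00000
Read columns: 0010000010

0010000010


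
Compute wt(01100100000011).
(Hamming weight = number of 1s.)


Counting 1s in 01100100000011

5


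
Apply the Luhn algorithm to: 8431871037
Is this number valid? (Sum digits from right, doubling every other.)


Luhn sum = 47
47 mod 10 = 7

Invalid (Luhn sum mod 10 = 7)


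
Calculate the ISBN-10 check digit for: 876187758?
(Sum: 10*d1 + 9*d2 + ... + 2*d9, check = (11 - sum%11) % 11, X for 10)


Weighted sum: 340
340 mod 11 = 10

Check digit: 1


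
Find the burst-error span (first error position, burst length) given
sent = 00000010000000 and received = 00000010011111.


XOR: 00000000011111

Burst at position 9, length 5


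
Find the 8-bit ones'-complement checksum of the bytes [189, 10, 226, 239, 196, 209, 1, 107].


Sum = 1177 mod 256 = 153
Complement = 102

102


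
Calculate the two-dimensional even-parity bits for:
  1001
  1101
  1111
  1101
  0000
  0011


Row parities: 010100
Column parities: 0101

Row P: 010100, Col P: 0101, Corner: 0


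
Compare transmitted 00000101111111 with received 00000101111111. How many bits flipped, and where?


XOR: 00000000000000

0 errors (received matches sent)


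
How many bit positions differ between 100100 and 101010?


XOR: 001110
Count of 1s: 3

3


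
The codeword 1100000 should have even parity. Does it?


Number of 1s: 2

Yes, parity is correct (2 ones)


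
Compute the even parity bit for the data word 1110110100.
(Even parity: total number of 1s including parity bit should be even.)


Number of 1s in data: 6
Parity bit: 0

0


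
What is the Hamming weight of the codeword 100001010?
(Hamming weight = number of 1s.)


Counting 1s in 100001010

3


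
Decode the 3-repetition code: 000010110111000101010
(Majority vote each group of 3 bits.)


Groups: 000, 010, 110, 111, 000, 101, 010
Majority votes: 0011010

0011010


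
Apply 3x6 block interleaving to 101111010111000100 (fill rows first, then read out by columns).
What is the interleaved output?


Matrix:
  101111
  010111
  000100
Read columns: 100010100111110110

100010100111110110


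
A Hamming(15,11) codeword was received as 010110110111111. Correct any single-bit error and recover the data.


Syndrome = 13: error at position 13

Data: 01010111011 (corrected bit 13)


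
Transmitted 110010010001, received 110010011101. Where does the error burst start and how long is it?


XOR: 000000001100

Burst at position 8, length 2


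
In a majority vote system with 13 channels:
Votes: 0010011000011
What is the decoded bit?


Ones: 5 out of 13
Threshold: 7

0 (5/13 voted 1)


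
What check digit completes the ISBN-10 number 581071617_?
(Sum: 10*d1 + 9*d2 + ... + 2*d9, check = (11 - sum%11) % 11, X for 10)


Weighted sum: 218
218 mod 11 = 9

Check digit: 2


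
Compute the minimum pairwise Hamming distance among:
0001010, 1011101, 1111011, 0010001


Comparing all pairs, minimum distance: 3
Can detect 2 errors, correct 1 errors

3


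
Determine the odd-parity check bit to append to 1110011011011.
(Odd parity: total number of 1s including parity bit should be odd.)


Number of 1s in data: 9
Parity bit: 0

0


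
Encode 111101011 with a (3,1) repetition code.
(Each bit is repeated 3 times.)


Each bit -> 3 copies

111111111111000111000111111


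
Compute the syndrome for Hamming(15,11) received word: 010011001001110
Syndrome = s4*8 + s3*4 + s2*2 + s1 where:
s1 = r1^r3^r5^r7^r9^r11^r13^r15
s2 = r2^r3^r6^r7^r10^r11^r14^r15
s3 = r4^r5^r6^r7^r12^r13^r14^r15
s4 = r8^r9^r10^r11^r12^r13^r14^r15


s1=1, s2=1, s3=1, s4=0

Syndrome = 7 (error at position 7)


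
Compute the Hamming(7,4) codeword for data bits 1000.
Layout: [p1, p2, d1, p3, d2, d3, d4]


Parity bits: p1=1, p2=1, p3=0

1110000


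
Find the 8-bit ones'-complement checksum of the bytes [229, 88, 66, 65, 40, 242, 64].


Sum = 794 mod 256 = 26
Complement = 229

229


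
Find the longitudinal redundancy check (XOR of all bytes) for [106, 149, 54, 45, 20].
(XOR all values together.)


XOR chain: 106 ^ 149 ^ 54 ^ 45 ^ 20 = 240

240


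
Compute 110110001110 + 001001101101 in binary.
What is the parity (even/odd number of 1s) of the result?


110110001110 = 3470
001001101101 = 621
Sum = 4091 = 111111111011
1s count = 11

odd parity (11 ones in 111111111011)


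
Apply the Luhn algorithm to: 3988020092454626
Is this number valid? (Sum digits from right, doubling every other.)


Luhn sum = 80
80 mod 10 = 0

Valid (Luhn sum mod 10 = 0)


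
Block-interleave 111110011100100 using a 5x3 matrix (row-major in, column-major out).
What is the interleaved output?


Matrix:
  111
  110
  011
  100
  100
Read columns: 110111110010100

110111110010100


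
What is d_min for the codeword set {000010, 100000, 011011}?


Comparing all pairs, minimum distance: 2
Can detect 1 errors, correct 0 errors

2


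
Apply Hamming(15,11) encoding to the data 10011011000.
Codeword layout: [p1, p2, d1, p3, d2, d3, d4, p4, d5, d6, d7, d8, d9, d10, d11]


Parity bits: p1=0, p2=1, p3=0, p4=1

011000111011000


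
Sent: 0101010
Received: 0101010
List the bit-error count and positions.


XOR: 0000000

0 errors (received matches sent)


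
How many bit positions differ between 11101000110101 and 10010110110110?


XOR: 01111110000011
Count of 1s: 8

8


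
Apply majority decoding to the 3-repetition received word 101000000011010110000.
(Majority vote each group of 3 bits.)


Groups: 101, 000, 000, 011, 010, 110, 000
Majority votes: 1001010

1001010


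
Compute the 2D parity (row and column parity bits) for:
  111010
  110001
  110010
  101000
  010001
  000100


Row parities: 011001
Column parities: 000100

Row P: 011001, Col P: 000100, Corner: 1


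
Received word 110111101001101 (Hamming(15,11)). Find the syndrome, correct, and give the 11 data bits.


Syndrome = 4: error at position 4

Data: 01111001101 (corrected bit 4)


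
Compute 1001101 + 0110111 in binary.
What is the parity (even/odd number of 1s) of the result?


1001101 = 77
0110111 = 55
Sum = 132 = 10000100
1s count = 2

even parity (2 ones in 10000100)


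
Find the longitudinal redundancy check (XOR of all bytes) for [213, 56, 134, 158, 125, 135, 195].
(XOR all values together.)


XOR chain: 213 ^ 56 ^ 134 ^ 158 ^ 125 ^ 135 ^ 195 = 204

204


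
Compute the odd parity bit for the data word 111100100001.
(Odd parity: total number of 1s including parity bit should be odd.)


Number of 1s in data: 6
Parity bit: 1

1


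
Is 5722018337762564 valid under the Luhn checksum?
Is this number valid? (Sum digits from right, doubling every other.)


Luhn sum = 65
65 mod 10 = 5

Invalid (Luhn sum mod 10 = 5)


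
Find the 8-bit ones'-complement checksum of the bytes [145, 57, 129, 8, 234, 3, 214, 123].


Sum = 913 mod 256 = 145
Complement = 110

110


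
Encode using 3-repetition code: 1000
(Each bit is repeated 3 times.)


Each bit -> 3 copies

111000000000


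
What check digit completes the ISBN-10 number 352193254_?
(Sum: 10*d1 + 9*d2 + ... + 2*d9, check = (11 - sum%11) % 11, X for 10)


Weighted sum: 198
198 mod 11 = 0

Check digit: 0


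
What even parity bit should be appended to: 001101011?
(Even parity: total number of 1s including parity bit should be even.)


Number of 1s in data: 5
Parity bit: 1

1


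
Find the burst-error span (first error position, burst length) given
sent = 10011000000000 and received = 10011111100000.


XOR: 00000111100000

Burst at position 5, length 4


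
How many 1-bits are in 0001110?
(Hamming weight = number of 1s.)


Counting 1s in 0001110

3


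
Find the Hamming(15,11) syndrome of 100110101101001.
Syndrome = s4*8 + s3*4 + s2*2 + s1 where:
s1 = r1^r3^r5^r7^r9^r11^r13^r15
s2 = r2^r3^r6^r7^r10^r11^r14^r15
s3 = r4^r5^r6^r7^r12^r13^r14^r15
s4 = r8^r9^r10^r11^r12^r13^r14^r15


s1=1, s2=1, s3=1, s4=0

Syndrome = 7 (error at position 7)


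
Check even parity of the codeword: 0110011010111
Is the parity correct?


Number of 1s: 8

Yes, parity is correct (8 ones)


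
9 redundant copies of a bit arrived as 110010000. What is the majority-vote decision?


Ones: 3 out of 9
Threshold: 5

0 (3/9 voted 1)


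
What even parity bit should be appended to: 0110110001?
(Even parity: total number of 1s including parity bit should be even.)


Number of 1s in data: 5
Parity bit: 1

1


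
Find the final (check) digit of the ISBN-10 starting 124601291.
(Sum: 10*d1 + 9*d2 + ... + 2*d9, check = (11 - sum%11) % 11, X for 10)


Weighted sum: 144
144 mod 11 = 1

Check digit: X


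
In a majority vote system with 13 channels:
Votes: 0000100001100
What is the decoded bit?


Ones: 3 out of 13
Threshold: 7

0 (3/13 voted 1)


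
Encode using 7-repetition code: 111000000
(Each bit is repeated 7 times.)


Each bit -> 7 copies

111111111111111111111000000000000000000000000000000000000000000


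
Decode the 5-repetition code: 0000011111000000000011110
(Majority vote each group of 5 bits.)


Groups: 00000, 11111, 00000, 00000, 11110
Majority votes: 01001

01001


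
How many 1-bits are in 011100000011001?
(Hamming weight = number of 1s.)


Counting 1s in 011100000011001

6


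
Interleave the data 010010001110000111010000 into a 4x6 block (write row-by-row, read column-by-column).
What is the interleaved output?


Matrix:
  010010
  001110
  000111
  010000
Read columns: 000010010100011011100010

000010010100011011100010


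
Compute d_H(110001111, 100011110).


XOR: 010010001
Count of 1s: 3

3


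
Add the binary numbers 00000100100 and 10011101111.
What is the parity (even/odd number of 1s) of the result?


00000100100 = 36
10011101111 = 1263
Sum = 1299 = 10100010011
1s count = 5

odd parity (5 ones in 10100010011)


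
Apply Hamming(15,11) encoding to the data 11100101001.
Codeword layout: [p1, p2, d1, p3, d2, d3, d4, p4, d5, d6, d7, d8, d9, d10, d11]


Parity bits: p1=1, p2=0, p3=0, p4=1

101011010101001


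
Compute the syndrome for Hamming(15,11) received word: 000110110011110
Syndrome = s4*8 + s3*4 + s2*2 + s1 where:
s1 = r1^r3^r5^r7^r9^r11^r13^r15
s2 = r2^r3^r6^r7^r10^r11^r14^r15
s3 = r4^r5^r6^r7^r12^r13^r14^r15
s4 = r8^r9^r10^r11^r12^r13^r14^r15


s1=0, s2=1, s3=0, s4=1

Syndrome = 10 (error at position 10)


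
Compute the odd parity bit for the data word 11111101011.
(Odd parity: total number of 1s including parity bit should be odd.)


Number of 1s in data: 9
Parity bit: 0

0


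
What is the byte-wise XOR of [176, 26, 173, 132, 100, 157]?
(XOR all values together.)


XOR chain: 176 ^ 26 ^ 173 ^ 132 ^ 100 ^ 157 = 122

122


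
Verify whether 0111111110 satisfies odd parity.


Number of 1s: 8

No, parity error (8 ones)


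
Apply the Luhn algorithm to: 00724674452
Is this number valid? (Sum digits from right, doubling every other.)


Luhn sum = 40
40 mod 10 = 0

Valid (Luhn sum mod 10 = 0)


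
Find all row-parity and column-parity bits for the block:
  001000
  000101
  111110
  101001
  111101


Row parities: 10111
Column parities: 100111

Row P: 10111, Col P: 100111, Corner: 0


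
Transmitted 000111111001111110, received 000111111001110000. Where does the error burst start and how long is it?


XOR: 000000000000001110

Burst at position 14, length 3


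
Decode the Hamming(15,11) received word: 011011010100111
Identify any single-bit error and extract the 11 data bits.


Syndrome = 12: error at position 12

Data: 11100101111 (corrected bit 12)


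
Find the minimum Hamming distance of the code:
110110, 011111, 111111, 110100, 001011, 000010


Comparing all pairs, minimum distance: 1
Can detect 0 errors, correct 0 errors

1


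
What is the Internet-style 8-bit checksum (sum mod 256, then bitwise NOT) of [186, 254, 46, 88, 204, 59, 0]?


Sum = 837 mod 256 = 69
Complement = 186

186


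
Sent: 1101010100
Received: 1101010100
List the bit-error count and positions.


XOR: 0000000000

0 errors (received matches sent)


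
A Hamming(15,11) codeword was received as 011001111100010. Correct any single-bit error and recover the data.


Syndrome = 5: error at position 5

Data: 11111100010 (corrected bit 5)


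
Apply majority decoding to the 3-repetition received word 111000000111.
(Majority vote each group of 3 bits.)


Groups: 111, 000, 000, 111
Majority votes: 1001

1001


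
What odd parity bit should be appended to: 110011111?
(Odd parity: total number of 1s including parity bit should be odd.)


Number of 1s in data: 7
Parity bit: 0

0


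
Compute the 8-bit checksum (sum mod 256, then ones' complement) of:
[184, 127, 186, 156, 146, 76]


Sum = 875 mod 256 = 107
Complement = 148

148


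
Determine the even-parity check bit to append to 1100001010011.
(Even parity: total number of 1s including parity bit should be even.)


Number of 1s in data: 6
Parity bit: 0

0


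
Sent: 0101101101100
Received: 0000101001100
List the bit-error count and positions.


XOR: 0101000100000

3 error(s) at position(s): 1, 3, 7


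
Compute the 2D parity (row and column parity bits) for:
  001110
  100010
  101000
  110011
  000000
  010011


Row parities: 100001
Column parities: 100100

Row P: 100001, Col P: 100100, Corner: 0


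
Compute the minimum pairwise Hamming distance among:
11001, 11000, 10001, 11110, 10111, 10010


Comparing all pairs, minimum distance: 1
Can detect 0 errors, correct 0 errors

1


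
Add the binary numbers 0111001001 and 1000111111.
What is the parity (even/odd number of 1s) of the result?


0111001001 = 457
1000111111 = 575
Sum = 1032 = 10000001000
1s count = 2

even parity (2 ones in 10000001000)


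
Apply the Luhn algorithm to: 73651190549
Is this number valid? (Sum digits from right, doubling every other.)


Luhn sum = 54
54 mod 10 = 4

Invalid (Luhn sum mod 10 = 4)


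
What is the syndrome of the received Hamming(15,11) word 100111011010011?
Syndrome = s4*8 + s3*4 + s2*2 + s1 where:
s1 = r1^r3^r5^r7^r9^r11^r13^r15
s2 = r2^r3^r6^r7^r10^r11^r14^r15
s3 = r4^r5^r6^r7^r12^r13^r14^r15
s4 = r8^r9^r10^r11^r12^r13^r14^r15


s1=1, s2=0, s3=1, s4=1

Syndrome = 13 (error at position 13)


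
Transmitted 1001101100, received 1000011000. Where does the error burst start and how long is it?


XOR: 0001110100

Burst at position 3, length 5


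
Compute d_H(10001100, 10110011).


XOR: 00111111
Count of 1s: 6

6


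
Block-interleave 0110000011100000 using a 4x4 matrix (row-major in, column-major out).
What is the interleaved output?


Matrix:
  0110
  0000
  1110
  0000
Read columns: 0010101010100000

0010101010100000


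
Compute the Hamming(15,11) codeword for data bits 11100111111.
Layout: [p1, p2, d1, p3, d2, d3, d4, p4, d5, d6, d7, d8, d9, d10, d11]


Parity bits: p1=1, p2=0, p3=0, p4=0

101011000111111


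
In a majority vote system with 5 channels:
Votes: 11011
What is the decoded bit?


Ones: 4 out of 5
Threshold: 3

1 (4/5 voted 1)


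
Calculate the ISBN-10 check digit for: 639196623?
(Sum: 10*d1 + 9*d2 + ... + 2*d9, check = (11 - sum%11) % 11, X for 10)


Weighted sum: 286
286 mod 11 = 0

Check digit: 0


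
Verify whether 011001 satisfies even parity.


Number of 1s: 3

No, parity error (3 ones)


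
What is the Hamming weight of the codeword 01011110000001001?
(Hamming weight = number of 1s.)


Counting 1s in 01011110000001001

7


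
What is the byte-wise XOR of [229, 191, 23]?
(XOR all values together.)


XOR chain: 229 ^ 191 ^ 23 = 77

77


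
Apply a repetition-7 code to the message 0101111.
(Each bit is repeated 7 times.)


Each bit -> 7 copies

0000000111111100000001111111111111111111111111111


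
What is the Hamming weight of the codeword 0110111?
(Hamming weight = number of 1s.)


Counting 1s in 0110111

5


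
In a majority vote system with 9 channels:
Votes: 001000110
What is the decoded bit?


Ones: 3 out of 9
Threshold: 5

0 (3/9 voted 1)


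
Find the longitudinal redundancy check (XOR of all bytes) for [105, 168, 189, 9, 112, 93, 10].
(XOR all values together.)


XOR chain: 105 ^ 168 ^ 189 ^ 9 ^ 112 ^ 93 ^ 10 = 82

82


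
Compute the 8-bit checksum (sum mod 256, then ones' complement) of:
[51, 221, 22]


Sum = 294 mod 256 = 38
Complement = 217

217


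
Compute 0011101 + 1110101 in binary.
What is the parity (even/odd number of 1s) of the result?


0011101 = 29
1110101 = 117
Sum = 146 = 10010010
1s count = 3

odd parity (3 ones in 10010010)


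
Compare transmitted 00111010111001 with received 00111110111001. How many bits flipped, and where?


XOR: 00000100000000

1 error(s) at position(s): 5


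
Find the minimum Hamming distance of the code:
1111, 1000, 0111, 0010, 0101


Comparing all pairs, minimum distance: 1
Can detect 0 errors, correct 0 errors

1


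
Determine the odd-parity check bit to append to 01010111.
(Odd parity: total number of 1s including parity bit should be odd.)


Number of 1s in data: 5
Parity bit: 0

0


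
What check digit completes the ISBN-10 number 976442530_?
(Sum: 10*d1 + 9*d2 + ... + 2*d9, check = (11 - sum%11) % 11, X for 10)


Weighted sum: 292
292 mod 11 = 6

Check digit: 5


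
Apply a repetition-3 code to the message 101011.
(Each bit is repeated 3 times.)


Each bit -> 3 copies

111000111000111111


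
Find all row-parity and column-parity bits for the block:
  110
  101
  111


Row parities: 001
Column parities: 100

Row P: 001, Col P: 100, Corner: 1


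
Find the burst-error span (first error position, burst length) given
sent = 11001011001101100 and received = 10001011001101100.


XOR: 01000000000000000

Burst at position 1, length 1


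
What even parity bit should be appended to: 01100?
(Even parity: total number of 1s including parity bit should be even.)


Number of 1s in data: 2
Parity bit: 0

0


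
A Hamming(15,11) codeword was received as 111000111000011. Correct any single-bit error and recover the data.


Syndrome = 7: error at position 7

Data: 10001000011 (corrected bit 7)


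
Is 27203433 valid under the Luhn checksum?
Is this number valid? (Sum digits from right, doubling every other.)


Luhn sum = 34
34 mod 10 = 4

Invalid (Luhn sum mod 10 = 4)


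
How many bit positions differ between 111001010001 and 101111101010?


XOR: 010110111011
Count of 1s: 8

8


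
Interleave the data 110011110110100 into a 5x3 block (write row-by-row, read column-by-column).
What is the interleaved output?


Matrix:
  110
  011
  110
  110
  100
Read columns: 101111111001000

101111111001000


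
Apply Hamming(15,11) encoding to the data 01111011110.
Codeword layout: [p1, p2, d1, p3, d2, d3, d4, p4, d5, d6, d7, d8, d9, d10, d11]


Parity bits: p1=1, p2=0, p3=0, p4=1

100011111011110


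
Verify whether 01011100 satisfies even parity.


Number of 1s: 4

Yes, parity is correct (4 ones)


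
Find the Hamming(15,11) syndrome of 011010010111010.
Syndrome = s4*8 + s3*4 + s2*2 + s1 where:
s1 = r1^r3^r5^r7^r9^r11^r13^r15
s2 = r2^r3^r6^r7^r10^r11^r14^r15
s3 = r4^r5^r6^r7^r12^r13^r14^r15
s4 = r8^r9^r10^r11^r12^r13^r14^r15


s1=1, s2=1, s3=1, s4=1

Syndrome = 15 (error at position 15)


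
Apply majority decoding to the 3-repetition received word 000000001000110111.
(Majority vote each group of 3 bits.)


Groups: 000, 000, 001, 000, 110, 111
Majority votes: 000011

000011


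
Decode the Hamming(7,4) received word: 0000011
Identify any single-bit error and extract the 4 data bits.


Syndrome = 1: error at position 1

Data: 0011 (corrected bit 1)


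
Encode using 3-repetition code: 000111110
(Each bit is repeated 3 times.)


Each bit -> 3 copies

000000000111111111111111000


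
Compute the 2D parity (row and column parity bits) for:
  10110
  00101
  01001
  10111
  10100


Row parities: 10000
Column parities: 11001

Row P: 10000, Col P: 11001, Corner: 1


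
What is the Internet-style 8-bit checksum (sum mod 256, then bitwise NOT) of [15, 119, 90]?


Sum = 224 mod 256 = 224
Complement = 31

31


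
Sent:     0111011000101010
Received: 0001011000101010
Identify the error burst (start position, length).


XOR: 0110000000000000

Burst at position 1, length 2


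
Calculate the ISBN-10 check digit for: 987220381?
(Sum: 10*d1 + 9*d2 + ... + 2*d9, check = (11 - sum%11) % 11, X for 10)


Weighted sum: 282
282 mod 11 = 7

Check digit: 4


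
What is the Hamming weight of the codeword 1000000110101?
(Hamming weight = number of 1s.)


Counting 1s in 1000000110101

5


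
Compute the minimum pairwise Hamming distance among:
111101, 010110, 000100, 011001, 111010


Comparing all pairs, minimum distance: 2
Can detect 1 errors, correct 0 errors

2


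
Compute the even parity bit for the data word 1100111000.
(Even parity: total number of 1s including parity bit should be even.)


Number of 1s in data: 5
Parity bit: 1

1


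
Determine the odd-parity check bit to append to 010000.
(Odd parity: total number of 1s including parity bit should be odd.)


Number of 1s in data: 1
Parity bit: 0

0


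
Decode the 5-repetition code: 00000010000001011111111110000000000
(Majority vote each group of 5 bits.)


Groups: 00000, 01000, 00010, 11111, 11111, 00000, 00000
Majority votes: 0001100

0001100


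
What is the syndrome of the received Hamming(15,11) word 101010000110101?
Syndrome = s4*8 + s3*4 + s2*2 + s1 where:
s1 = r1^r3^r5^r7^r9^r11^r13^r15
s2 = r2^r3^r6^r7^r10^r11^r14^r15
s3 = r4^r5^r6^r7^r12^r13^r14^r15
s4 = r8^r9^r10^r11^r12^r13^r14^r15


s1=0, s2=0, s3=1, s4=0

Syndrome = 4 (error at position 4)


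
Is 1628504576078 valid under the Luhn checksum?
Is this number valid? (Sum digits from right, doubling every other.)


Luhn sum = 46
46 mod 10 = 6

Invalid (Luhn sum mod 10 = 6)


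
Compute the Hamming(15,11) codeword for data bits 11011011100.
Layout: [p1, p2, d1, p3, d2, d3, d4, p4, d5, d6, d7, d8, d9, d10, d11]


Parity bits: p1=0, p2=1, p3=0, p4=0

011010101011100


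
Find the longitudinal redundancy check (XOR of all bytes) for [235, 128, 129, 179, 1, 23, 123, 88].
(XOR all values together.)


XOR chain: 235 ^ 128 ^ 129 ^ 179 ^ 1 ^ 23 ^ 123 ^ 88 = 108

108


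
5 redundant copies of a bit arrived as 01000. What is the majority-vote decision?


Ones: 1 out of 5
Threshold: 3

0 (1/5 voted 1)


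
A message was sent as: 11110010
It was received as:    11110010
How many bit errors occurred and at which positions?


XOR: 00000000

0 errors (received matches sent)


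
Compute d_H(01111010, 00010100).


XOR: 01101110
Count of 1s: 5

5


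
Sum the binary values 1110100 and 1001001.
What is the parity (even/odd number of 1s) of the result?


1110100 = 116
1001001 = 73
Sum = 189 = 10111101
1s count = 6

even parity (6 ones in 10111101)


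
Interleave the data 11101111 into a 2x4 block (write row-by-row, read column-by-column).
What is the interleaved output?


Matrix:
  1110
  1111
Read columns: 11111101

11111101


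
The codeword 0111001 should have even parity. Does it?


Number of 1s: 4

Yes, parity is correct (4 ones)


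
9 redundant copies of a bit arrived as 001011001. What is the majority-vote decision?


Ones: 4 out of 9
Threshold: 5

0 (4/9 voted 1)


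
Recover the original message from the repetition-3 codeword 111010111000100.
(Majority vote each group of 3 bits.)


Groups: 111, 010, 111, 000, 100
Majority votes: 10100

10100


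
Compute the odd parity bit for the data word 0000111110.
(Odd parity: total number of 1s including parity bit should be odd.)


Number of 1s in data: 5
Parity bit: 0

0


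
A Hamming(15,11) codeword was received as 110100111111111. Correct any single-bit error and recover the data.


Syndrome = 0: no error detected

Data: 00011111111 (no errors)


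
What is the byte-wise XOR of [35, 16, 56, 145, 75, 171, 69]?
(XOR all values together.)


XOR chain: 35 ^ 16 ^ 56 ^ 145 ^ 75 ^ 171 ^ 69 = 63

63


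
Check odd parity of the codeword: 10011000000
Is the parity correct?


Number of 1s: 3

Yes, parity is correct (3 ones)


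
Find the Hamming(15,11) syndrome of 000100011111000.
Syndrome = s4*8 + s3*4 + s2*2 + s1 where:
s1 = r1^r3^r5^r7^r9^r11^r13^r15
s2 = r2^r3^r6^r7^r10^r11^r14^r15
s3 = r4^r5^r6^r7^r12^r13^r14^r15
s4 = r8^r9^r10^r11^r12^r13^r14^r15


s1=0, s2=0, s3=0, s4=1

Syndrome = 8 (error at position 8)


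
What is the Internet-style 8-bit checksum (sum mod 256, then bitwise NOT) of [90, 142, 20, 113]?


Sum = 365 mod 256 = 109
Complement = 146

146


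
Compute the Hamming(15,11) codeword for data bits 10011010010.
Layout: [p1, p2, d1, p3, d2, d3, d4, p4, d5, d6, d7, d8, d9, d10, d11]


Parity bits: p1=0, p2=0, p3=0, p4=1

001000111010010


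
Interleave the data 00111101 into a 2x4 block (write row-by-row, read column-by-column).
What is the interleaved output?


Matrix:
  0011
  1101
Read columns: 01011011

01011011


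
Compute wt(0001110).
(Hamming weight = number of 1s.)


Counting 1s in 0001110

3


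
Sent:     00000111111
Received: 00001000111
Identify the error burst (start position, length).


XOR: 00001111000

Burst at position 4, length 4


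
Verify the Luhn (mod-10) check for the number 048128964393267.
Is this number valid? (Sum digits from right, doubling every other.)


Luhn sum = 76
76 mod 10 = 6

Invalid (Luhn sum mod 10 = 6)


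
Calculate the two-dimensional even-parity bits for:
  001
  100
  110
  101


Row parities: 1100
Column parities: 110

Row P: 1100, Col P: 110, Corner: 0


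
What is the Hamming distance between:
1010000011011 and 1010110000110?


XOR: 0000110011101
Count of 1s: 6

6


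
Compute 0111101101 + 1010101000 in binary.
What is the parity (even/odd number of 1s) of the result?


0111101101 = 493
1010101000 = 680
Sum = 1173 = 10010010101
1s count = 5

odd parity (5 ones in 10010010101)


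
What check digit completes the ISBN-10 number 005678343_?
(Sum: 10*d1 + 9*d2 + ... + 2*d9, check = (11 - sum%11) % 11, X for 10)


Weighted sum: 194
194 mod 11 = 7

Check digit: 4


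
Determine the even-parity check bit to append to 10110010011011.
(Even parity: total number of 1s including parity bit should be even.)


Number of 1s in data: 8
Parity bit: 0

0


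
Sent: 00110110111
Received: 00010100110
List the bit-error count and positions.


XOR: 00100010001

3 error(s) at position(s): 2, 6, 10


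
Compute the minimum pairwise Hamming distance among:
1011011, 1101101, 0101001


Comparing all pairs, minimum distance: 2
Can detect 1 errors, correct 0 errors

2


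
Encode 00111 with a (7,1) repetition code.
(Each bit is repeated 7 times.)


Each bit -> 7 copies

00000000000000111111111111111111111


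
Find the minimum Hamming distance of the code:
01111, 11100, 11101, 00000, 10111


Comparing all pairs, minimum distance: 1
Can detect 0 errors, correct 0 errors

1


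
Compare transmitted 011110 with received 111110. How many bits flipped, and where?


XOR: 100000

1 error(s) at position(s): 0


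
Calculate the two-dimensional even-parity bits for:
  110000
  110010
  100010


Row parities: 010
Column parities: 100000

Row P: 010, Col P: 100000, Corner: 1


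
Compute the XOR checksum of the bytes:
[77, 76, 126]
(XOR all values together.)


XOR chain: 77 ^ 76 ^ 126 = 127

127


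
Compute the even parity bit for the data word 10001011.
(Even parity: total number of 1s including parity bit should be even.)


Number of 1s in data: 4
Parity bit: 0

0


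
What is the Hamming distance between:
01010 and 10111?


XOR: 11101
Count of 1s: 4

4


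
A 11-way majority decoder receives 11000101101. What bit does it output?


Ones: 6 out of 11
Threshold: 6

1 (6/11 voted 1)


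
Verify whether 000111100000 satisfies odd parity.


Number of 1s: 4

No, parity error (4 ones)


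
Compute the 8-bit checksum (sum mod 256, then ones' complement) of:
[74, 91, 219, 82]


Sum = 466 mod 256 = 210
Complement = 45

45


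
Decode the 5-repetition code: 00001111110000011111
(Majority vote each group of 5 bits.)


Groups: 00001, 11111, 00000, 11111
Majority votes: 0101

0101


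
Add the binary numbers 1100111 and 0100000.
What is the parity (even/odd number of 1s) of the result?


1100111 = 103
0100000 = 32
Sum = 135 = 10000111
1s count = 4

even parity (4 ones in 10000111)


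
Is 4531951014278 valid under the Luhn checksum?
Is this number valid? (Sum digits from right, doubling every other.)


Luhn sum = 45
45 mod 10 = 5

Invalid (Luhn sum mod 10 = 5)


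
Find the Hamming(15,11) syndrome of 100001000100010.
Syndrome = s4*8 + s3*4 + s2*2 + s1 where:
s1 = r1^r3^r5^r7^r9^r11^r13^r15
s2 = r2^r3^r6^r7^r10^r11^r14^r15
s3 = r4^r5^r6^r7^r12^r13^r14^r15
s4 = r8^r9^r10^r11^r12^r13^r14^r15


s1=1, s2=1, s3=0, s4=0

Syndrome = 3 (error at position 3)


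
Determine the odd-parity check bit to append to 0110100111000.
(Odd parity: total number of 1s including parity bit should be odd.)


Number of 1s in data: 6
Parity bit: 1

1


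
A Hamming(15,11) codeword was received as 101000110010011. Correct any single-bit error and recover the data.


Syndrome = 7: error at position 7

Data: 10000010011 (corrected bit 7)


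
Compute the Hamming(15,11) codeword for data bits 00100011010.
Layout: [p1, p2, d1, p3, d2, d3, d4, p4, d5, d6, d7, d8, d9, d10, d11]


Parity bits: p1=1, p2=1, p3=1, p4=1

110101010011010


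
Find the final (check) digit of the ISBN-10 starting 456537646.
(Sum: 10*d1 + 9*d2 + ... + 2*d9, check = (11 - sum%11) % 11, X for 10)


Weighted sum: 269
269 mod 11 = 5

Check digit: 6


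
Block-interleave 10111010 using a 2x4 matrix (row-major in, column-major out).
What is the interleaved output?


Matrix:
  1011
  1010
Read columns: 11001110

11001110


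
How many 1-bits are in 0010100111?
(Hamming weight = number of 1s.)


Counting 1s in 0010100111

5


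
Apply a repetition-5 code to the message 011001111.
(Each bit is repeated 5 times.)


Each bit -> 5 copies

000001111111111000000000011111111111111111111


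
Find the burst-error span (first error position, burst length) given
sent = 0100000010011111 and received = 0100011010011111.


XOR: 0000011000000000

Burst at position 5, length 2


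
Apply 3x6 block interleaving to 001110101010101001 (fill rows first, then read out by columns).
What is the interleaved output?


Matrix:
  001110
  101010
  101001
Read columns: 011000111100110001

011000111100110001


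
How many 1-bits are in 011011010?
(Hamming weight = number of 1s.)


Counting 1s in 011011010

5


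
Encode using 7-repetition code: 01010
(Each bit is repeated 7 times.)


Each bit -> 7 copies

00000001111111000000011111110000000


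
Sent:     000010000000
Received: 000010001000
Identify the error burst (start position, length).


XOR: 000000001000

Burst at position 8, length 1


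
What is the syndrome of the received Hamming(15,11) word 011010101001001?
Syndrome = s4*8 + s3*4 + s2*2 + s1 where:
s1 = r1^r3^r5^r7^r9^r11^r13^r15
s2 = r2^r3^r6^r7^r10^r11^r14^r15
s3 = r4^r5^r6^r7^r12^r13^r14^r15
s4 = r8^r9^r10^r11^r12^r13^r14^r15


s1=1, s2=0, s3=0, s4=1

Syndrome = 9 (error at position 9)


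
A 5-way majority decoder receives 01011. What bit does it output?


Ones: 3 out of 5
Threshold: 3

1 (3/5 voted 1)


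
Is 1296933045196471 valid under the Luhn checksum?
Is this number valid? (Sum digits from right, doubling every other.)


Luhn sum = 74
74 mod 10 = 4

Invalid (Luhn sum mod 10 = 4)


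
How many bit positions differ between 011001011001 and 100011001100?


XOR: 111010010101
Count of 1s: 7

7


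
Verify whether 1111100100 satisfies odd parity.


Number of 1s: 6

No, parity error (6 ones)


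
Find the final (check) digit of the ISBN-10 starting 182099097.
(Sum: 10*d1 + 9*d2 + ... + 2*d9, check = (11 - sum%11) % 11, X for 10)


Weighted sum: 238
238 mod 11 = 7

Check digit: 4


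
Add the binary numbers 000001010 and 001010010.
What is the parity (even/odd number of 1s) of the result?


000001010 = 10
001010010 = 82
Sum = 92 = 1011100
1s count = 4

even parity (4 ones in 1011100)


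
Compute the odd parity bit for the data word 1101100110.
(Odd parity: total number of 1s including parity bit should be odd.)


Number of 1s in data: 6
Parity bit: 1

1


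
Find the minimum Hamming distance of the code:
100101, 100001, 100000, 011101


Comparing all pairs, minimum distance: 1
Can detect 0 errors, correct 0 errors

1


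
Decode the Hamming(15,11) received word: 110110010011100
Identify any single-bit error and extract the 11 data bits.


Syndrome = 0: no error detected

Data: 01000011100 (no errors)


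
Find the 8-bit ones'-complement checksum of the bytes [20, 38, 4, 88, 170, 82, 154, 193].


Sum = 749 mod 256 = 237
Complement = 18

18


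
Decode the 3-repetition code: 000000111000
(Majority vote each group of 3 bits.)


Groups: 000, 000, 111, 000
Majority votes: 0010

0010


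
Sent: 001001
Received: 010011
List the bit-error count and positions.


XOR: 011010

3 error(s) at position(s): 1, 2, 4


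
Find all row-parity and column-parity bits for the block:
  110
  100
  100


Row parities: 011
Column parities: 110

Row P: 011, Col P: 110, Corner: 0


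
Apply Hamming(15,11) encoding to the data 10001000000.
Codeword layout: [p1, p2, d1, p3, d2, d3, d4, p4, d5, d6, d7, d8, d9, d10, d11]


Parity bits: p1=0, p2=1, p3=0, p4=1

011000011000000


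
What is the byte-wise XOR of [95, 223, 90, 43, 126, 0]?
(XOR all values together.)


XOR chain: 95 ^ 223 ^ 90 ^ 43 ^ 126 ^ 0 = 143

143


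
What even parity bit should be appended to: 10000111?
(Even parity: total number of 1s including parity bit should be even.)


Number of 1s in data: 4
Parity bit: 0

0


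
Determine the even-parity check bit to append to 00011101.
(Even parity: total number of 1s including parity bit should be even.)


Number of 1s in data: 4
Parity bit: 0

0


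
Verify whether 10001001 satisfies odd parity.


Number of 1s: 3

Yes, parity is correct (3 ones)


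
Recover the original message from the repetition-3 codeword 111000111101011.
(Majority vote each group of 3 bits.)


Groups: 111, 000, 111, 101, 011
Majority votes: 10111

10111


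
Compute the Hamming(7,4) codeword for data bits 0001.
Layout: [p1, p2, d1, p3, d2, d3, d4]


Parity bits: p1=1, p2=1, p3=1

1101001


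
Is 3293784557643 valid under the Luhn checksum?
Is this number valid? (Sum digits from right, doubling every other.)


Luhn sum = 68
68 mod 10 = 8

Invalid (Luhn sum mod 10 = 8)


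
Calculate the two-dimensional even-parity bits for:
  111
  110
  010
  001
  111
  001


Row parities: 101111
Column parities: 100

Row P: 101111, Col P: 100, Corner: 1


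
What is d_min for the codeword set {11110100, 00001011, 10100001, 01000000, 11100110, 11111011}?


Comparing all pairs, minimum distance: 2
Can detect 1 errors, correct 0 errors

2


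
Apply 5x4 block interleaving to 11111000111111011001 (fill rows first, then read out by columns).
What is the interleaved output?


Matrix:
  1111
  1000
  1111
  1101
  1001
Read columns: 11111101101010010111

11111101101010010111


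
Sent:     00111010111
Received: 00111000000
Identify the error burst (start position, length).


XOR: 00000010111

Burst at position 6, length 5


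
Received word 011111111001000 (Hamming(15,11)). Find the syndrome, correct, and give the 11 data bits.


Syndrome = 12: error at position 12

Data: 11111000000 (corrected bit 12)


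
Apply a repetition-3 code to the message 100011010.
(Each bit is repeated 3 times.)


Each bit -> 3 copies

111000000000111111000111000


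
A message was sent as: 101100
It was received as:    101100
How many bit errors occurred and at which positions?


XOR: 000000

0 errors (received matches sent)


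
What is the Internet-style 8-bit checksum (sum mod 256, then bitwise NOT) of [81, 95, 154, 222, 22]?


Sum = 574 mod 256 = 62
Complement = 193

193


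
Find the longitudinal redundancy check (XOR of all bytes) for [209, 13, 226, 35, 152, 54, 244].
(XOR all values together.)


XOR chain: 209 ^ 13 ^ 226 ^ 35 ^ 152 ^ 54 ^ 244 = 71

71


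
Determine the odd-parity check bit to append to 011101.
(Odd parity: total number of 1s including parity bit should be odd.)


Number of 1s in data: 4
Parity bit: 1

1


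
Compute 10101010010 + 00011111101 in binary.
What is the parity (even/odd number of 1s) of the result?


10101010010 = 1362
00011111101 = 253
Sum = 1615 = 11001001111
1s count = 7

odd parity (7 ones in 11001001111)


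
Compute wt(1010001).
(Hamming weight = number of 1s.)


Counting 1s in 1010001

3
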